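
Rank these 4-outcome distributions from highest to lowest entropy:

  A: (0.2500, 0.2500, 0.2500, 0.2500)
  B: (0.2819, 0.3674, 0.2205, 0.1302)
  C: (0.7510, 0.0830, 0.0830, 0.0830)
A > B > C

Key insight: Entropy is maximized by uniform distributions and minimized by concentrated distributions.

- Uniform distributions have maximum entropy log₂(4) = 2.0000 bits
- The more "peaked" or concentrated a distribution, the lower its entropy

Entropies:
  H(A) = 2.0000 bits
  H(B) = 1.9096 bits
  H(C) = 1.2043 bits

Ranking: A > B > C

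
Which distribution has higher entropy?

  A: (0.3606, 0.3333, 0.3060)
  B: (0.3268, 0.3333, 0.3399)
B

Both distributions are close to uniform, making this a harder comparison.

H(A) = 1.5817 bits
H(B) = 1.5848 bits

The distribution closer to uniform has higher entropy.
Answer: B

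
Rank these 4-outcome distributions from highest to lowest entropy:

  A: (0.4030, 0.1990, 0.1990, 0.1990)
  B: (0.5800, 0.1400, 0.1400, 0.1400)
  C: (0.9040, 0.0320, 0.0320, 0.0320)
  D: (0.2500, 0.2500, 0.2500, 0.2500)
D > A > B > C

Key insight: Entropy is maximized by uniform distributions and minimized by concentrated distributions.

Entropies:
  H(A) = 1.9189 bits
  H(B) = 1.6471 bits
  H(C) = 0.6083 bits
  H(D) = 2.0000 bits

Ranking: D > A > B > C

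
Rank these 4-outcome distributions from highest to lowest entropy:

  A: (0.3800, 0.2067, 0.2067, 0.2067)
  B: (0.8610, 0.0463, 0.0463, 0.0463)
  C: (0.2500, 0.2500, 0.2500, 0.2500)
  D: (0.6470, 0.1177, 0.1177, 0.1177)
C > A > D > B

Key insight: Entropy is maximized by uniform distributions and minimized by concentrated distributions.

Entropies:
  H(A) = 1.9407 bits
  H(B) = 0.8019 bits
  H(C) = 2.0000 bits
  H(D) = 1.4962 bits

Ranking: C > A > D > B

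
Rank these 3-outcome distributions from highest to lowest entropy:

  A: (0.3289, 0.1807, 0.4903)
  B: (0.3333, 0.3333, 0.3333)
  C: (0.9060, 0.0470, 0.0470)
B > A > C

Key insight: Entropy is maximized by uniform distributions and minimized by concentrated distributions.

- Uniform distributions have maximum entropy log₂(3) = 1.5850 bits
- The more "peaked" or concentrated a distribution, the lower its entropy

Entropies:
  H(A) = 1.4779 bits
  H(B) = 1.5850 bits
  H(C) = 0.5437 bits

Ranking: B > A > C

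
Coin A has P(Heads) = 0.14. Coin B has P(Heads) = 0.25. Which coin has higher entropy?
B

For binary distributions, entropy is maximized at p=0.5 and decreases as p moves toward 0 or 1.

H(A) = H(0.14) = 0.5842 bits
H(B) = H(0.25) = 0.8113 bits

Distribution B (p=0.25) is closer to uniform (p=0.5), so it has higher entropy.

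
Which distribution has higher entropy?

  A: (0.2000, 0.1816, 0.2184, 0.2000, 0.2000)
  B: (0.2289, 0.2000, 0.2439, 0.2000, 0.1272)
A

Both distributions are close to uniform, making this a harder comparison.

H(A) = 2.3195 bits
H(B) = 2.2906 bits

The distribution closer to uniform has higher entropy.
Answer: A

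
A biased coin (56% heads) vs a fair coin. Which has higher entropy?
Fair coin

The fair coin is uniform (p=0.5), maximizing binary entropy at 1 bit. The biased coin has H(0.56) ≈ 0.990 bits — its outcome is more predictable, so its entropy is lower.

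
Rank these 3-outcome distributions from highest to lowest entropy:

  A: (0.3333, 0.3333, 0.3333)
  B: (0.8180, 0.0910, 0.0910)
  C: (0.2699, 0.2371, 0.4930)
A > C > B

Key insight: Entropy is maximized by uniform distributions and minimized by concentrated distributions.

- Uniform distributions have maximum entropy log₂(3) = 1.5850 bits
- The more "peaked" or concentrated a distribution, the lower its entropy

Entropies:
  H(A) = 1.5850 bits
  H(B) = 0.8664 bits
  H(C) = 1.5053 bits

Ranking: A > C > B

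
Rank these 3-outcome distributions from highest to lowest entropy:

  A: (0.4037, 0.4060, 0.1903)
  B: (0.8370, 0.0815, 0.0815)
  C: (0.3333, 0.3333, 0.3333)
C > A > B

Key insight: Entropy is maximized by uniform distributions and minimized by concentrated distributions.

- Uniform distributions have maximum entropy log₂(3) = 1.5850 bits
- The more "peaked" or concentrated a distribution, the lower its entropy

Entropies:
  H(A) = 1.5117 bits
  H(B) = 0.8044 bits
  H(C) = 1.5850 bits

Ranking: C > A > B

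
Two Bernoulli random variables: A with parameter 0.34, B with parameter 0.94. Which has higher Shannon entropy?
A

For binary distributions, entropy is maximized at p=0.5 and decreases as p moves toward 0 or 1.

H(A) = H(0.34) = 0.9248 bits
H(B) = H(0.94) = 0.3274 bits

Distribution A (p=0.34) is closer to uniform (p=0.5), so it has higher entropy.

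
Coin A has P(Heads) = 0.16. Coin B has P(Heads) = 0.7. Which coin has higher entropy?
B

For binary distributions, entropy is maximized at p=0.5 and decreases as p moves toward 0 or 1.

H(A) = H(0.16) = 0.6343 bits
H(B) = H(0.7) = 0.8813 bits

Distribution B (p=0.7) is closer to uniform (p=0.5), so it has higher entropy.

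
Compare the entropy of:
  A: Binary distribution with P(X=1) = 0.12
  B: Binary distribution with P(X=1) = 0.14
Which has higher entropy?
B

For binary distributions, entropy is maximized at p=0.5 and decreases as p moves toward 0 or 1.

H(A) = H(0.12) = 0.5294 bits
H(B) = H(0.14) = 0.5842 bits

Distribution B (p=0.14) is closer to uniform (p=0.5), so it has higher entropy.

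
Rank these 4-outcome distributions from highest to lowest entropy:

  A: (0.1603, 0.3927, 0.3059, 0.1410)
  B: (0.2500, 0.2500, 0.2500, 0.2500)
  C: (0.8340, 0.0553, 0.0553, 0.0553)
B > A > C

Key insight: Entropy is maximized by uniform distributions and minimized by concentrated distributions.

- Uniform distributions have maximum entropy log₂(4) = 2.0000 bits
- The more "peaked" or concentrated a distribution, the lower its entropy

Entropies:
  H(A) = 1.8743 bits
  H(B) = 2.0000 bits
  H(C) = 0.9116 bits

Ranking: B > A > C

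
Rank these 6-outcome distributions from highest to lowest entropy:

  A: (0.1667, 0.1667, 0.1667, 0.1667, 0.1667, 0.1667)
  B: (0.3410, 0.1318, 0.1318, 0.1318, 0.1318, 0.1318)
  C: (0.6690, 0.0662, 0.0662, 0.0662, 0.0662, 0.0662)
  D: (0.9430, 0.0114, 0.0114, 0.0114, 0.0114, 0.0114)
A > B > C > D

Key insight: Entropy is maximized by uniform distributions and minimized by concentrated distributions.

Entropies:
  H(A) = 2.5850 bits
  H(B) = 2.4559 bits
  H(C) = 1.6845 bits
  H(D) = 0.4478 bits

Ranking: A > B > C > D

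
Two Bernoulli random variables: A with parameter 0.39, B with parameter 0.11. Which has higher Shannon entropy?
A

For binary distributions, entropy is maximized at p=0.5 and decreases as p moves toward 0 or 1.

H(A) = H(0.39) = 0.9648 bits
H(B) = H(0.11) = 0.4999 bits

Distribution A (p=0.39) is closer to uniform (p=0.5), so it has higher entropy.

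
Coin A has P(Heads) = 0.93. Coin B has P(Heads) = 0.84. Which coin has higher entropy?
B

For binary distributions, entropy is maximized at p=0.5 and decreases as p moves toward 0 or 1.

H(A) = H(0.93) = 0.3659 bits
H(B) = H(0.84) = 0.6343 bits

Distribution B (p=0.84) is closer to uniform (p=0.5), so it has higher entropy.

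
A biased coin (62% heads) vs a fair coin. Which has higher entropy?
Fair coin

The fair coin is uniform (p=0.5), maximizing binary entropy at 1 bit. The biased coin has H(0.62) ≈ 0.958 bits — its outcome is more predictable, so its entropy is lower.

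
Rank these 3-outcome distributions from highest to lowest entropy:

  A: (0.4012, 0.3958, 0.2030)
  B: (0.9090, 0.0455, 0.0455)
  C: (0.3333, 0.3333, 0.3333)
C > A > B

Key insight: Entropy is maximized by uniform distributions and minimized by concentrated distributions.

- Uniform distributions have maximum entropy log₂(3) = 1.5850 bits
- The more "peaked" or concentrated a distribution, the lower its entropy

Entropies:
  H(A) = 1.5249 bits
  H(B) = 0.5308 bits
  H(C) = 1.5850 bits

Ranking: C > A > B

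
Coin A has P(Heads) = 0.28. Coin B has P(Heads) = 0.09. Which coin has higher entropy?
A

For binary distributions, entropy is maximized at p=0.5 and decreases as p moves toward 0 or 1.

H(A) = H(0.28) = 0.8555 bits
H(B) = H(0.09) = 0.4365 bits

Distribution A (p=0.28) is closer to uniform (p=0.5), so it has higher entropy.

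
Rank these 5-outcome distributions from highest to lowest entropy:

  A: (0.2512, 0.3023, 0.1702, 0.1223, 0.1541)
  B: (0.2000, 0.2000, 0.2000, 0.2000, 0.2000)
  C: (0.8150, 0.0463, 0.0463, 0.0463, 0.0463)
B > A > C

Key insight: Entropy is maximized by uniform distributions and minimized by concentrated distributions.

- Uniform distributions have maximum entropy log₂(5) = 2.3219 bits
- The more "peaked" or concentrated a distribution, the lower its entropy

Entropies:
  H(A) = 2.2437 bits
  H(B) = 2.3219 bits
  H(C) = 1.0609 bits

Ranking: B > A > C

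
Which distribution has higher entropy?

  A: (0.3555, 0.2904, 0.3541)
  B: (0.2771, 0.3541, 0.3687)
A

Both distributions are close to uniform, making this a harder comparison.

H(A) = 1.5788 bits
H(B) = 1.5742 bits

The distribution closer to uniform has higher entropy.
Answer: A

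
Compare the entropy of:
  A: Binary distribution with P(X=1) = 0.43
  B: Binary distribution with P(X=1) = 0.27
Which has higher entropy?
A

For binary distributions, entropy is maximized at p=0.5 and decreases as p moves toward 0 or 1.

H(A) = H(0.43) = 0.9858 bits
H(B) = H(0.27) = 0.8415 bits

Distribution A (p=0.43) is closer to uniform (p=0.5), so it has higher entropy.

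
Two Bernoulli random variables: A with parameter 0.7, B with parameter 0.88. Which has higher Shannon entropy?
A

For binary distributions, entropy is maximized at p=0.5 and decreases as p moves toward 0 or 1.

H(A) = H(0.7) = 0.8813 bits
H(B) = H(0.88) = 0.5294 bits

Distribution A (p=0.7) is closer to uniform (p=0.5), so it has higher entropy.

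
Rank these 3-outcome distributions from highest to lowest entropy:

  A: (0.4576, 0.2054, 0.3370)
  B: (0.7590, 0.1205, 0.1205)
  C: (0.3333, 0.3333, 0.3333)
C > A > B

Key insight: Entropy is maximized by uniform distributions and minimized by concentrated distributions.

- Uniform distributions have maximum entropy log₂(3) = 1.5850 bits
- The more "peaked" or concentrated a distribution, the lower its entropy

Entropies:
  H(A) = 1.5139 bits
  H(B) = 1.0377 bits
  H(C) = 1.5850 bits

Ranking: C > A > B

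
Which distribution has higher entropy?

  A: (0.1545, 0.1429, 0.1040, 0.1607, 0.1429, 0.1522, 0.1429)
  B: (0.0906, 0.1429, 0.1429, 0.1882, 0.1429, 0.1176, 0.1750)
A

Both distributions are close to uniform, making this a harder comparison.

H(A) = 2.7963 bits
H(B) = 2.7738 bits

The distribution closer to uniform has higher entropy.
Answer: A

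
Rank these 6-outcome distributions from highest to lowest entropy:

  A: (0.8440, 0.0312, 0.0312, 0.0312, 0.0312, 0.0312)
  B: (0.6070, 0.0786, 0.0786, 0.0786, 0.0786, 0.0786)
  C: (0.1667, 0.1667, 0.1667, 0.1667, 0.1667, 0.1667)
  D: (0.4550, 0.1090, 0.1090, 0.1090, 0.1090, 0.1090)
C > D > B > A

Key insight: Entropy is maximized by uniform distributions and minimized by concentrated distributions.

Entropies:
  H(A) = 0.9869 bits
  H(B) = 1.8792 bits
  H(C) = 2.5850 bits
  H(D) = 2.2596 bits

Ranking: C > D > B > A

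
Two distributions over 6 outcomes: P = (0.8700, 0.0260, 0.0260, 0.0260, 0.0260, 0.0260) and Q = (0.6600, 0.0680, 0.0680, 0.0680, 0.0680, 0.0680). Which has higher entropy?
Q

P is highly concentrated on one outcome (87%), making it nearly deterministic. Q spreads its mass more evenly (max 66%). The more spread-out distribution has higher entropy: H(P) ≈ 0.859 bits, H(Q) ≈ 1.714 bits.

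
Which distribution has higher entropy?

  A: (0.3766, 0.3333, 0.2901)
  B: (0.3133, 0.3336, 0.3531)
B

Both distributions are close to uniform, making this a harder comparison.

H(A) = 1.5768 bits
H(B) = 1.5832 bits

The distribution closer to uniform has higher entropy.
Answer: B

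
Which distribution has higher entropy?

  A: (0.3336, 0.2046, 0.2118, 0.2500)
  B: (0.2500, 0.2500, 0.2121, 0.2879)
B

Both distributions are close to uniform, making this a harder comparison.

H(A) = 1.9710 bits
H(B) = 1.9917 bits

The distribution closer to uniform has higher entropy.
Answer: B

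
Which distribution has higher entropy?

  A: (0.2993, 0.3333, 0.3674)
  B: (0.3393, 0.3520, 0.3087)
B

Both distributions are close to uniform, making this a harder comparison.

H(A) = 1.5799 bits
H(B) = 1.5828 bits

The distribution closer to uniform has higher entropy.
Answer: B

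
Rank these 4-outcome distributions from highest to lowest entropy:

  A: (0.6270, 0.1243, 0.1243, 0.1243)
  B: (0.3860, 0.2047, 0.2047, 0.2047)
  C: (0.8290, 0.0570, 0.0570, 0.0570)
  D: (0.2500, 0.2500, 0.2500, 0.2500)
D > B > A > C

Key insight: Entropy is maximized by uniform distributions and minimized by concentrated distributions.

Entropies:
  H(A) = 1.5441 bits
  H(B) = 1.9353 bits
  H(C) = 0.9310 bits
  H(D) = 2.0000 bits

Ranking: D > B > A > C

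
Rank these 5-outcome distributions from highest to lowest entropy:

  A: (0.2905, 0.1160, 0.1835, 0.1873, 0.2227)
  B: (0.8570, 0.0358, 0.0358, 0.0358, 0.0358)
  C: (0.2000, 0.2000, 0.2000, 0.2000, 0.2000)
C > A > B

Key insight: Entropy is maximized by uniform distributions and minimized by concentrated distributions.

- Uniform distributions have maximum entropy log₂(5) = 2.3219 bits
- The more "peaked" or concentrated a distribution, the lower its entropy

Entropies:
  H(A) = 2.2626 bits
  H(B) = 0.8780 bits
  H(C) = 2.3219 bits

Ranking: C > A > B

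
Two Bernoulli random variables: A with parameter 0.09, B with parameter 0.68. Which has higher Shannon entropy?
B

For binary distributions, entropy is maximized at p=0.5 and decreases as p moves toward 0 or 1.

H(A) = H(0.09) = 0.4365 bits
H(B) = H(0.68) = 0.9044 bits

Distribution B (p=0.68) is closer to uniform (p=0.5), so it has higher entropy.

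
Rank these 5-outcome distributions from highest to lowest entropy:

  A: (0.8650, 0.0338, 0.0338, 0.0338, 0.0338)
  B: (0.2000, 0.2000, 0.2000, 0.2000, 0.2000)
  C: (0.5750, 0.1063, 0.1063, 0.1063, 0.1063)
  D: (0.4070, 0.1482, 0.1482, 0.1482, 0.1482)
B > D > C > A

Key insight: Entropy is maximized by uniform distributions and minimized by concentrated distributions.

Entropies:
  H(A) = 0.8410 bits
  H(B) = 2.3219 bits
  H(C) = 1.8337 bits
  H(D) = 2.1609 bits

Ranking: B > D > C > A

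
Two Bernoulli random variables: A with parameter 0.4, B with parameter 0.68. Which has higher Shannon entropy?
A

For binary distributions, entropy is maximized at p=0.5 and decreases as p moves toward 0 or 1.

H(A) = H(0.4) = 0.9710 bits
H(B) = H(0.68) = 0.9044 bits

Distribution A (p=0.4) is closer to uniform (p=0.5), so it has higher entropy.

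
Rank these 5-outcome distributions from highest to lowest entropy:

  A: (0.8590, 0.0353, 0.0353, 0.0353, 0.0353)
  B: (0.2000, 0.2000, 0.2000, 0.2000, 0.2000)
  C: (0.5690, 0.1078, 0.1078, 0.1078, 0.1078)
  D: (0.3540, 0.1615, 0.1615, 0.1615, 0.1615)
B > D > C > A

Key insight: Entropy is maximized by uniform distributions and minimized by concentrated distributions.

Entropies:
  H(A) = 0.8689 bits
  H(B) = 2.3219 bits
  H(C) = 1.8482 bits
  H(D) = 2.2296 bits

Ranking: B > D > C > A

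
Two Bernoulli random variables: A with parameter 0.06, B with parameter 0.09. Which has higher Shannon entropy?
B

For binary distributions, entropy is maximized at p=0.5 and decreases as p moves toward 0 or 1.

H(A) = H(0.06) = 0.3274 bits
H(B) = H(0.09) = 0.4365 bits

Distribution B (p=0.09) is closer to uniform (p=0.5), so it has higher entropy.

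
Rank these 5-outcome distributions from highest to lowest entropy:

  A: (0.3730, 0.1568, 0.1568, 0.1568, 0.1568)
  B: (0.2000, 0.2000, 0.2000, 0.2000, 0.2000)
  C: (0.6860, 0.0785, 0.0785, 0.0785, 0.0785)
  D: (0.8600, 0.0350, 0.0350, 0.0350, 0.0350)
B > A > C > D

Key insight: Entropy is maximized by uniform distributions and minimized by concentrated distributions.

Entropies:
  H(A) = 2.2069 bits
  H(B) = 2.3219 bits
  H(C) = 1.5257 bits
  H(D) = 0.8642 bits

Ranking: B > A > C > D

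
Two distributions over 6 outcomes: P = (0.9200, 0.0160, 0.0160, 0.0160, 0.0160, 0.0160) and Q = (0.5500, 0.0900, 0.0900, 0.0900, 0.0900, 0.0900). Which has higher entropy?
Q

P is highly concentrated on one outcome (92%), making it nearly deterministic. Q spreads its mass more evenly (max 55%). The more spread-out distribution has higher entropy: H(P) ≈ 0.588 bits, H(Q) ≈ 2.038 bits.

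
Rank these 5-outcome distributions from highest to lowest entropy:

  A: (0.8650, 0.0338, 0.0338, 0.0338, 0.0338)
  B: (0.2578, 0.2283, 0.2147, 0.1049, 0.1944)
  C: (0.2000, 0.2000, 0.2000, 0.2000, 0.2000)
C > B > A

Key insight: Entropy is maximized by uniform distributions and minimized by concentrated distributions.

- Uniform distributions have maximum entropy log₂(5) = 2.3219 bits
- The more "peaked" or concentrated a distribution, the lower its entropy

Entropies:
  H(A) = 0.8410 bits
  H(B) = 2.2677 bits
  H(C) = 2.3219 bits

Ranking: C > B > A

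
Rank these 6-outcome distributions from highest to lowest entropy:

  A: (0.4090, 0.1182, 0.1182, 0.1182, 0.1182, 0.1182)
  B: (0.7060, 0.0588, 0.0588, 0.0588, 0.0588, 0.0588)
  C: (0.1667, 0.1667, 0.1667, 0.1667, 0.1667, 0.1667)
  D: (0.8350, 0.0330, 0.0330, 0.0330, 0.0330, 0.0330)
C > A > B > D

Key insight: Entropy is maximized by uniform distributions and minimized by concentrated distributions.

Entropies:
  H(A) = 2.3482 bits
  H(B) = 1.5565 bits
  H(C) = 2.5850 bits
  H(D) = 1.0293 bits

Ranking: C > A > B > D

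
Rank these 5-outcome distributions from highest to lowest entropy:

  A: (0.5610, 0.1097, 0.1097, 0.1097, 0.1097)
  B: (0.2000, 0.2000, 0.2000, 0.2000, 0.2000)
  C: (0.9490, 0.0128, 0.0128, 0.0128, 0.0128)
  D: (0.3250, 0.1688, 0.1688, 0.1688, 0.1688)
B > D > A > C

Key insight: Entropy is maximized by uniform distributions and minimized by concentrated distributions.

Entropies:
  H(A) = 1.8672 bits
  H(B) = 2.3219 bits
  H(C) = 0.3926 bits
  H(D) = 2.2597 bits

Ranking: B > D > A > C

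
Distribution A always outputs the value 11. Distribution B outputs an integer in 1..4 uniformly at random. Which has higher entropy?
B

A is deterministic, so H(A) = 0. B is uniform over 4 outcomes, so H(B) = log₂(4) = 2.000 bits. Any distribution with genuine randomness has higher entropy than a deterministic one.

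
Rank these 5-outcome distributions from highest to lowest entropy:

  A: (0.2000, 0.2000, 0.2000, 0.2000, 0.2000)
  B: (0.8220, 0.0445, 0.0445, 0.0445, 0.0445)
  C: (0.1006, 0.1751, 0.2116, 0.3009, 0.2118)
A > C > B

Key insight: Entropy is maximized by uniform distributions and minimized by concentrated distributions.

- Uniform distributions have maximum entropy log₂(5) = 2.3219 bits
- The more "peaked" or concentrated a distribution, the lower its entropy

Entropies:
  H(A) = 2.3219 bits
  H(B) = 1.0317 bits
  H(C) = 2.2432 bits

Ranking: A > C > B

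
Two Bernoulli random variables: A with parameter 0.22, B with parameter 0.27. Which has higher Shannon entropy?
B

For binary distributions, entropy is maximized at p=0.5 and decreases as p moves toward 0 or 1.

H(A) = H(0.22) = 0.7602 bits
H(B) = H(0.27) = 0.8415 bits

Distribution B (p=0.27) is closer to uniform (p=0.5), so it has higher entropy.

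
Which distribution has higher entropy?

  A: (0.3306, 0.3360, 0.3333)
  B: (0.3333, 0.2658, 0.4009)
A

Both distributions are close to uniform, making this a harder comparison.

H(A) = 1.5849 bits
H(B) = 1.5651 bits

The distribution closer to uniform has higher entropy.
Answer: A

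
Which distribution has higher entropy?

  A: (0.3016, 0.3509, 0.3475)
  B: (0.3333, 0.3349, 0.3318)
B

Both distributions are close to uniform, making this a harder comparison.

H(A) = 1.5816 bits
H(B) = 1.5850 bits

The distribution closer to uniform has higher entropy.
Answer: B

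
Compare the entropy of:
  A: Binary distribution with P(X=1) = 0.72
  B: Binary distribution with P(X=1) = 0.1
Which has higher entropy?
A

For binary distributions, entropy is maximized at p=0.5 and decreases as p moves toward 0 or 1.

H(A) = H(0.72) = 0.8555 bits
H(B) = H(0.1) = 0.4690 bits

Distribution A (p=0.72) is closer to uniform (p=0.5), so it has higher entropy.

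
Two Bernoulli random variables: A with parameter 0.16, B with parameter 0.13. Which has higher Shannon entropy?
A

For binary distributions, entropy is maximized at p=0.5 and decreases as p moves toward 0 or 1.

H(A) = H(0.16) = 0.6343 bits
H(B) = H(0.13) = 0.5574 bits

Distribution A (p=0.16) is closer to uniform (p=0.5), so it has higher entropy.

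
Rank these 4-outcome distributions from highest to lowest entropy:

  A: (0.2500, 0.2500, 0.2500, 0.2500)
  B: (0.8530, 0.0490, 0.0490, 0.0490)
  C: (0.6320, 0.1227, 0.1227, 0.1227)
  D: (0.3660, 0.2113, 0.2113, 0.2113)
A > D > C > B

Key insight: Entropy is maximized by uniform distributions and minimized by concentrated distributions.

Entropies:
  H(A) = 2.0000 bits
  H(B) = 0.8353 bits
  H(C) = 1.5324 bits
  H(D) = 1.9524 bits

Ranking: A > D > C > B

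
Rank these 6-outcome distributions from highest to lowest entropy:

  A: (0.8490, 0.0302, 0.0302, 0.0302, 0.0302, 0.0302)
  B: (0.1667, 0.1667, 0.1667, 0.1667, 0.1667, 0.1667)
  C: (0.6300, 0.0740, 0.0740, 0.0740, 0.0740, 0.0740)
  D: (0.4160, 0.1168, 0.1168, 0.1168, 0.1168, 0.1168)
B > D > C > A

Key insight: Entropy is maximized by uniform distributions and minimized by concentrated distributions.

Entropies:
  H(A) = 0.9629 bits
  H(B) = 2.5850 bits
  H(C) = 1.8098 bits
  H(D) = 2.3355 bits

Ranking: B > D > C > A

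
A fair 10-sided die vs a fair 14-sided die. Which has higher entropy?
14-sided die

Both are uniform distributions; for uniform over n outcomes, H = log₂(n). H(10-sided) = log₂(10) = 3.322 bits and H(14-sided) = log₂(14) = 3.807 bits. More outcomes in a uniform distribution means higher entropy.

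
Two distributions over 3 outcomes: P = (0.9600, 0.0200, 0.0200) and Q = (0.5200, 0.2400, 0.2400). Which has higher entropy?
Q

P is highly concentrated on one outcome (96%), making it nearly deterministic. Q spreads its mass more evenly (max 52%). The more spread-out distribution has higher entropy: H(P) ≈ 0.282 bits, H(Q) ≈ 1.479 bits.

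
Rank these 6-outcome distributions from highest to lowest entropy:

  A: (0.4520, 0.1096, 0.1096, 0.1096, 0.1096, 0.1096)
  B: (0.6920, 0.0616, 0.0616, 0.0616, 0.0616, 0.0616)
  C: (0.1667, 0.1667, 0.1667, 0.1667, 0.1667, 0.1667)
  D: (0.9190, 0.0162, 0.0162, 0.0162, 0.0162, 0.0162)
C > A > B > D

Key insight: Entropy is maximized by uniform distributions and minimized by concentrated distributions.

Entropies:
  H(A) = 2.2658 bits
  H(B) = 1.6060 bits
  H(C) = 2.5850 bits
  H(D) = 0.5938 bits

Ranking: C > A > B > D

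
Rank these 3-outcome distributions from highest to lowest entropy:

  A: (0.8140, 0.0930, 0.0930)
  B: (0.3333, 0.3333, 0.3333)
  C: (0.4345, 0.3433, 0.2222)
B > C > A

Key insight: Entropy is maximized by uniform distributions and minimized by concentrated distributions.

- Uniform distributions have maximum entropy log₂(3) = 1.5850 bits
- The more "peaked" or concentrated a distribution, the lower its entropy

Entropies:
  H(A) = 0.8790 bits
  H(B) = 1.5850 bits
  H(C) = 1.5343 bits

Ranking: B > C > A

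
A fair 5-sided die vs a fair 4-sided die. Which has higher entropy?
5-sided die

Both are uniform distributions; for uniform over n outcomes, H = log₂(n). H(5-sided) = log₂(5) = 2.322 bits and H(4-sided) = log₂(4) = 2.000 bits. More outcomes in a uniform distribution means higher entropy.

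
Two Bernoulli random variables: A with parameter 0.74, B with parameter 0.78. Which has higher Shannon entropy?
A

For binary distributions, entropy is maximized at p=0.5 and decreases as p moves toward 0 or 1.

H(A) = H(0.74) = 0.8267 bits
H(B) = H(0.78) = 0.7602 bits

Distribution A (p=0.74) is closer to uniform (p=0.5), so it has higher entropy.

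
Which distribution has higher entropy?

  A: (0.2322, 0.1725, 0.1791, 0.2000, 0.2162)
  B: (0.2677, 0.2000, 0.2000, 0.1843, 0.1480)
A

Both distributions are close to uniform, making this a harder comparison.

H(A) = 2.3130 bits
H(B) = 2.2954 bits

The distribution closer to uniform has higher entropy.
Answer: A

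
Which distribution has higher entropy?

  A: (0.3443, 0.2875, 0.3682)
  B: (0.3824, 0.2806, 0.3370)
A

Both distributions are close to uniform, making this a harder comparison.

H(A) = 1.5774 bits
H(B) = 1.5736 bits

The distribution closer to uniform has higher entropy.
Answer: A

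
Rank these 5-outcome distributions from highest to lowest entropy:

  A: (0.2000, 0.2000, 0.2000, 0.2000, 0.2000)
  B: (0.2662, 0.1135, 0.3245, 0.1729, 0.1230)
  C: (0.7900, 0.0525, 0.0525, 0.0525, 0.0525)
A > B > C

Key insight: Entropy is maximized by uniform distributions and minimized by concentrated distributions.

- Uniform distributions have maximum entropy log₂(5) = 2.3219 bits
- The more "peaked" or concentrated a distribution, the lower its entropy

Entropies:
  H(A) = 2.3219 bits
  H(B) = 2.2011 bits
  H(C) = 1.1615 bits

Ranking: A > B > C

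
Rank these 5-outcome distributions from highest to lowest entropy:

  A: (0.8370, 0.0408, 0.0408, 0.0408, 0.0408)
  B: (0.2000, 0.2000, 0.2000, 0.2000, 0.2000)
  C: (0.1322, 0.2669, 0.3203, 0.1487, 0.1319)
B > C > A

Key insight: Entropy is maximized by uniform distributions and minimized by concentrated distributions.

- Uniform distributions have maximum entropy log₂(5) = 2.3219 bits
- The more "peaked" or concentrated a distribution, the lower its entropy

Entropies:
  H(A) = 0.9674 bits
  H(B) = 2.3219 bits
  H(C) = 2.2149 bits

Ranking: B > C > A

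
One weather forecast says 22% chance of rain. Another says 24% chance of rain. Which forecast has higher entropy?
24% forecast

Treat each forecast as a Bernoulli distribution. Binary entropy is maximized at p=0.5 and falls off symmetrically toward 0 or 1. The 24% forecast is closer to 50%, so it is more uncertain. H(22%) ≈ 0.760 bits, H(24%) ≈ 0.795 bits.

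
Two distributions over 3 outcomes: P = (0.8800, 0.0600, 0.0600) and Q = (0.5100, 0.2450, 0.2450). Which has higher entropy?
Q

P is highly concentrated on one outcome (88%), making it nearly deterministic. Q spreads its mass more evenly (max 51%). The more spread-out distribution has higher entropy: H(P) ≈ 0.649 bits, H(Q) ≈ 1.490 bits.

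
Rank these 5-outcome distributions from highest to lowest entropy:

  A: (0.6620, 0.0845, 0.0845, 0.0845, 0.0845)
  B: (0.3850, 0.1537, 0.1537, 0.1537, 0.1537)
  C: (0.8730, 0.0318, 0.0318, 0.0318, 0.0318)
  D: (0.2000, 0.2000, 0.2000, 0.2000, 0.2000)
D > B > A > C

Key insight: Entropy is maximized by uniform distributions and minimized by concentrated distributions.

Entropies:
  H(A) = 1.5989 bits
  H(B) = 2.1915 bits
  H(C) = 0.8032 bits
  H(D) = 2.3219 bits

Ranking: D > B > A > C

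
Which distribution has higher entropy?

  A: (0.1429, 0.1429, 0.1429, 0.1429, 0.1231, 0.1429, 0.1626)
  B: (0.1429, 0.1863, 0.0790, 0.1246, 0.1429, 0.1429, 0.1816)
A

Both distributions are close to uniform, making this a harder comparison.

H(A) = 2.8034 bits
H(B) = 2.7653 bits

The distribution closer to uniform has higher entropy.
Answer: A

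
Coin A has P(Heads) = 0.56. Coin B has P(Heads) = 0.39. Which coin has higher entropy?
A

For binary distributions, entropy is maximized at p=0.5 and decreases as p moves toward 0 or 1.

H(A) = H(0.56) = 0.9896 bits
H(B) = H(0.39) = 0.9648 bits

Distribution A (p=0.56) is closer to uniform (p=0.5), so it has higher entropy.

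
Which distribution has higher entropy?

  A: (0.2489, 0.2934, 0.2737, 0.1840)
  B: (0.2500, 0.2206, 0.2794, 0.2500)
B

Both distributions are close to uniform, making this a harder comparison.

H(A) = 1.9794 bits
H(B) = 1.9950 bits

The distribution closer to uniform has higher entropy.
Answer: B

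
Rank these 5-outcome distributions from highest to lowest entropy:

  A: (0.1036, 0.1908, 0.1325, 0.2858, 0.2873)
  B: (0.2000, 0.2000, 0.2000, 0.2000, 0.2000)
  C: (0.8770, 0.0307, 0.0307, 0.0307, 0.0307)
B > A > C

Key insight: Entropy is maximized by uniform distributions and minimized by concentrated distributions.

- Uniform distributions have maximum entropy log₂(5) = 2.3219 bits
- The more "peaked" or concentrated a distribution, the lower its entropy

Entropies:
  H(A) = 2.2146 bits
  H(B) = 2.3219 bits
  H(C) = 0.7839 bits

Ranking: B > A > C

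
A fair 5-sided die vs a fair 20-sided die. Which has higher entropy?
20-sided die

Both are uniform distributions; for uniform over n outcomes, H = log₂(n). H(5-sided) = log₂(5) = 2.322 bits and H(20-sided) = log₂(20) = 4.322 bits. More outcomes in a uniform distribution means higher entropy.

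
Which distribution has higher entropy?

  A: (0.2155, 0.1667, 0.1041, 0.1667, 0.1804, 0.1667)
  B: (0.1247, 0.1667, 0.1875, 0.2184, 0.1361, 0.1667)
B

Both distributions are close to uniform, making this a harder comparison.

H(A) = 2.5552 bits
H(B) = 2.5599 bits

The distribution closer to uniform has higher entropy.
Answer: B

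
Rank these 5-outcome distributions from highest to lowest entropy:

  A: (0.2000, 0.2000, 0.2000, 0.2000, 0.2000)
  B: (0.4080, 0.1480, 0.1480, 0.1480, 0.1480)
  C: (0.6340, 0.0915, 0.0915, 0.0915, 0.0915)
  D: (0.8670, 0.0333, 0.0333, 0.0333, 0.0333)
A > B > C > D

Key insight: Entropy is maximized by uniform distributions and minimized by concentrated distributions.

Entropies:
  H(A) = 2.3219 bits
  H(B) = 2.1594 bits
  H(C) = 1.6796 bits
  H(D) = 0.8316 bits

Ranking: A > B > C > D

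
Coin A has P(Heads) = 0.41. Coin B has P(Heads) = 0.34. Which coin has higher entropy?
A

For binary distributions, entropy is maximized at p=0.5 and decreases as p moves toward 0 or 1.

H(A) = H(0.41) = 0.9765 bits
H(B) = H(0.34) = 0.9248 bits

Distribution A (p=0.41) is closer to uniform (p=0.5), so it has higher entropy.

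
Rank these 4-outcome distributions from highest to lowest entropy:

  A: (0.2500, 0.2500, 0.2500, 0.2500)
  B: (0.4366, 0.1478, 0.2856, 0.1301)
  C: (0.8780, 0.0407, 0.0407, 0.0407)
A > B > C

Key insight: Entropy is maximized by uniform distributions and minimized by concentrated distributions.

- Uniform distributions have maximum entropy log₂(4) = 2.0000 bits
- The more "peaked" or concentrated a distribution, the lower its entropy

Entropies:
  H(A) = 2.0000 bits
  H(B) = 1.8287 bits
  H(C) = 0.7284 bits

Ranking: A > B > C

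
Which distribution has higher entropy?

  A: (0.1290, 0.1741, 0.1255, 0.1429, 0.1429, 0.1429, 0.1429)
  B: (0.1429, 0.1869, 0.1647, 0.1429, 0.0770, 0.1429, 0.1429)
A

Both distributions are close to uniform, making this a harder comparison.

H(A) = 2.8002 bits
H(B) = 2.7697 bits

The distribution closer to uniform has higher entropy.
Answer: A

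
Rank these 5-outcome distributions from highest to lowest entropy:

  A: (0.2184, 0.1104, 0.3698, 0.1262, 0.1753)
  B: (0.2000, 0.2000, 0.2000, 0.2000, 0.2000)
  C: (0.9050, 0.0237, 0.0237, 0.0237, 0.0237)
B > A > C

Key insight: Entropy is maximized by uniform distributions and minimized by concentrated distributions.

- Uniform distributions have maximum entropy log₂(5) = 2.3219 bits
- The more "peaked" or concentrated a distribution, the lower its entropy

Entropies:
  H(A) = 2.1782 bits
  H(B) = 2.3219 bits
  H(C) = 0.6429 bits

Ranking: B > A > C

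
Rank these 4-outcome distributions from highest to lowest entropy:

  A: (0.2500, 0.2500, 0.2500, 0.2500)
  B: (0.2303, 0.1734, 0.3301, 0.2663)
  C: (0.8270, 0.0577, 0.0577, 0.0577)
A > B > C

Key insight: Entropy is maximized by uniform distributions and minimized by concentrated distributions.

- Uniform distributions have maximum entropy log₂(4) = 2.0000 bits
- The more "peaked" or concentrated a distribution, the lower its entropy

Entropies:
  H(A) = 2.0000 bits
  H(B) = 1.9623 bits
  H(C) = 0.9387 bits

Ranking: A > B > C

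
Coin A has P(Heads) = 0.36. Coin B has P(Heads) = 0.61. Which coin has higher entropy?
B

For binary distributions, entropy is maximized at p=0.5 and decreases as p moves toward 0 or 1.

H(A) = H(0.36) = 0.9427 bits
H(B) = H(0.61) = 0.9648 bits

Distribution B (p=0.61) is closer to uniform (p=0.5), so it has higher entropy.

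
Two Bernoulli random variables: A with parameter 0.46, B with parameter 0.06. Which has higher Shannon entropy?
A

For binary distributions, entropy is maximized at p=0.5 and decreases as p moves toward 0 or 1.

H(A) = H(0.46) = 0.9954 bits
H(B) = H(0.06) = 0.3274 bits

Distribution A (p=0.46) is closer to uniform (p=0.5), so it has higher entropy.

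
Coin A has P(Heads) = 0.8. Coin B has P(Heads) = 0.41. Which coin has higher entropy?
B

For binary distributions, entropy is maximized at p=0.5 and decreases as p moves toward 0 or 1.

H(A) = H(0.8) = 0.7219 bits
H(B) = H(0.41) = 0.9765 bits

Distribution B (p=0.41) is closer to uniform (p=0.5), so it has higher entropy.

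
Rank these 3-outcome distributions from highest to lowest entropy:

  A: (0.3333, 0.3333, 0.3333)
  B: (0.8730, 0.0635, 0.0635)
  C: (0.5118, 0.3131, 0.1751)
A > C > B

Key insight: Entropy is maximized by uniform distributions and minimized by concentrated distributions.

- Uniform distributions have maximum entropy log₂(3) = 1.5850 bits
- The more "peaked" or concentrated a distribution, the lower its entropy

Entropies:
  H(A) = 1.5850 bits
  H(B) = 0.6762 bits
  H(C) = 1.4593 bits

Ranking: A > C > B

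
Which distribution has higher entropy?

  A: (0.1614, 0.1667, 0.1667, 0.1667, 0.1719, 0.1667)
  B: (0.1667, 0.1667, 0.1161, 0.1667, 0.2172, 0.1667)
A

Both distributions are close to uniform, making this a harder comparison.

H(A) = 2.5847 bits
H(B) = 2.5625 bits

The distribution closer to uniform has higher entropy.
Answer: A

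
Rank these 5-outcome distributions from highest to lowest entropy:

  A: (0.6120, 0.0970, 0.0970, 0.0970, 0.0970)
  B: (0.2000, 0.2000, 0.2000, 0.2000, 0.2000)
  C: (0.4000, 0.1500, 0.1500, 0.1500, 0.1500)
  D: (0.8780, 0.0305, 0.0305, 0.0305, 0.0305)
B > C > A > D

Key insight: Entropy is maximized by uniform distributions and minimized by concentrated distributions.

Entropies:
  H(A) = 1.7395 bits
  H(B) = 2.3219 bits
  H(C) = 2.1710 bits
  H(D) = 0.7791 bits

Ranking: B > C > A > D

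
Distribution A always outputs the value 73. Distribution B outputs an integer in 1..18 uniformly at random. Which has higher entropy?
B

A is deterministic, so H(A) = 0. B is uniform over 18 outcomes, so H(B) = log₂(18) = 4.170 bits. Any distribution with genuine randomness has higher entropy than a deterministic one.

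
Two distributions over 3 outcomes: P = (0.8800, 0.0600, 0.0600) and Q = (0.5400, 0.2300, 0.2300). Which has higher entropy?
Q

P is highly concentrated on one outcome (88%), making it nearly deterministic. Q spreads its mass more evenly (max 54%). The more spread-out distribution has higher entropy: H(P) ≈ 0.649 bits, H(Q) ≈ 1.455 bits.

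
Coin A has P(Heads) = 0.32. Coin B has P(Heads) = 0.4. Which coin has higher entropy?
B

For binary distributions, entropy is maximized at p=0.5 and decreases as p moves toward 0 or 1.

H(A) = H(0.32) = 0.9044 bits
H(B) = H(0.4) = 0.9710 bits

Distribution B (p=0.4) is closer to uniform (p=0.5), so it has higher entropy.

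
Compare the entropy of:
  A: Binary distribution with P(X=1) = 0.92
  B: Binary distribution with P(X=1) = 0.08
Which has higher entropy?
Equal

For binary distributions, entropy is maximized at p=0.5 and decreases as p moves toward 0 or 1.

H(A) = H(0.92) = 0.4022 bits
H(B) = H(0.08) = 0.4022 bits

Both distributions are equally far from uniform (|0.92-0.5| = |0.08-0.5|), so they have the same entropy.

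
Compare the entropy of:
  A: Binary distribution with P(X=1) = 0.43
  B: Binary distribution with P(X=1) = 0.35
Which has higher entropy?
A

For binary distributions, entropy is maximized at p=0.5 and decreases as p moves toward 0 or 1.

H(A) = H(0.43) = 0.9858 bits
H(B) = H(0.35) = 0.9341 bits

Distribution A (p=0.43) is closer to uniform (p=0.5), so it has higher entropy.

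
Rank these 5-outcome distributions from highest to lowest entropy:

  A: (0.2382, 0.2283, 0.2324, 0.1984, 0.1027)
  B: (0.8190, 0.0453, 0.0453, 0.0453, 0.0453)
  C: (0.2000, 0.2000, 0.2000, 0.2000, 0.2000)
C > A > B

Key insight: Entropy is maximized by uniform distributions and minimized by concentrated distributions.

- Uniform distributions have maximum entropy log₂(5) = 2.3219 bits
- The more "peaked" or concentrated a distribution, the lower its entropy

Entropies:
  H(A) = 2.2690 bits
  H(B) = 1.0443 bits
  H(C) = 2.3219 bits

Ranking: C > A > B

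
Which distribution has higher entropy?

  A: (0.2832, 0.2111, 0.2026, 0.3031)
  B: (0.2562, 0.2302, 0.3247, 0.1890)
A

Both distributions are close to uniform, making this a harder comparison.

H(A) = 1.9778 bits
H(B) = 1.9723 bits

The distribution closer to uniform has higher entropy.
Answer: A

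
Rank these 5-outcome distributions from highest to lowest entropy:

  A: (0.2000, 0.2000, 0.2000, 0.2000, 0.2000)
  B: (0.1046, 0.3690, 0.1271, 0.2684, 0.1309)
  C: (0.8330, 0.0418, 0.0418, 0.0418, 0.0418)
A > B > C

Key insight: Entropy is maximized by uniform distributions and minimized by concentrated distributions.

- Uniform distributions have maximum entropy log₂(5) = 2.3219 bits
- The more "peaked" or concentrated a distribution, the lower its entropy

Entropies:
  H(A) = 2.3219 bits
  H(B) = 2.1430 bits
  H(C) = 0.9848 bits

Ranking: A > B > C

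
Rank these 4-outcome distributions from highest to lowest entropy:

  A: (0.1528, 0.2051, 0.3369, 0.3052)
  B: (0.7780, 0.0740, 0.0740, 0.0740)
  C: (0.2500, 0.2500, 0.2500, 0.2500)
C > A > B

Key insight: Entropy is maximized by uniform distributions and minimized by concentrated distributions.

- Uniform distributions have maximum entropy log₂(4) = 2.0000 bits
- The more "peaked" or concentrated a distribution, the lower its entropy

Entropies:
  H(A) = 1.9343 bits
  H(B) = 1.1157 bits
  H(C) = 2.0000 bits

Ranking: C > A > B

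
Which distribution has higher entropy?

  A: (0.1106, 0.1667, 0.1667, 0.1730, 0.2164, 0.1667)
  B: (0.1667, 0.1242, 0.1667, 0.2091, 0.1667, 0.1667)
B

Both distributions are close to uniform, making this a harder comparison.

H(A) = 2.5595 bits
H(B) = 2.5692 bits

The distribution closer to uniform has higher entropy.
Answer: B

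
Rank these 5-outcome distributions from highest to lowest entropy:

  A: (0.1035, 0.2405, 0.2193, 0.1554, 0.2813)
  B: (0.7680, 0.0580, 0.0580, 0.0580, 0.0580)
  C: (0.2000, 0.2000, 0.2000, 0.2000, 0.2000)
C > A > B

Key insight: Entropy is maximized by uniform distributions and minimized by concentrated distributions.

- Uniform distributions have maximum entropy log₂(5) = 2.3219 bits
- The more "peaked" or concentrated a distribution, the lower its entropy

Entropies:
  H(A) = 2.2452 bits
  H(B) = 1.2455 bits
  H(C) = 2.3219 bits

Ranking: C > A > B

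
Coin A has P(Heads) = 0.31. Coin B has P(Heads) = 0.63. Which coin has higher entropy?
B

For binary distributions, entropy is maximized at p=0.5 and decreases as p moves toward 0 or 1.

H(A) = H(0.31) = 0.8932 bits
H(B) = H(0.63) = 0.9507 bits

Distribution B (p=0.63) is closer to uniform (p=0.5), so it has higher entropy.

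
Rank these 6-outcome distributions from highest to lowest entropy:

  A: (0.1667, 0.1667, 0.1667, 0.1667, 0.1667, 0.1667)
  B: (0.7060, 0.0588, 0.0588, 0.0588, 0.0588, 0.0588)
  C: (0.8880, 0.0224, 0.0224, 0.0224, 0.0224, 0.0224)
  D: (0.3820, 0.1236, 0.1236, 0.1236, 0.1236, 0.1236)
A > D > B > C

Key insight: Entropy is maximized by uniform distributions and minimized by concentrated distributions.

Entropies:
  H(A) = 2.5850 bits
  H(B) = 1.5565 bits
  H(C) = 0.7660 bits
  H(D) = 2.3944 bits

Ranking: A > D > B > C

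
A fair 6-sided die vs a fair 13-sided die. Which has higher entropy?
13-sided die

Both are uniform distributions; for uniform over n outcomes, H = log₂(n). H(6-sided) = log₂(6) = 2.585 bits and H(13-sided) = log₂(13) = 3.700 bits. More outcomes in a uniform distribution means higher entropy.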